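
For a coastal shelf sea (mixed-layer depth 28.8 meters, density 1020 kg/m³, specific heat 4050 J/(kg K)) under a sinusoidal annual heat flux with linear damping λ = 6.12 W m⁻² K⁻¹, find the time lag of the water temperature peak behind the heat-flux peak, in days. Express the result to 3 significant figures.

Areal heat capacity C = ρ c_p D = 1020 × 4050 × 28.8 = 1.19×10^8 J m⁻² K⁻¹.
ω = 2π / 3.15×10^7 s = 1.99×10^-7 s⁻¹.
Phase lag φ = arctan(Cω/λ) = arctan(23.7/6.12) = 1.32 rad.
Time lag = φ / ω = 1.32 / 1.99×10^-7 = 6.62×10^6 s = 76.6 days.

76.6 days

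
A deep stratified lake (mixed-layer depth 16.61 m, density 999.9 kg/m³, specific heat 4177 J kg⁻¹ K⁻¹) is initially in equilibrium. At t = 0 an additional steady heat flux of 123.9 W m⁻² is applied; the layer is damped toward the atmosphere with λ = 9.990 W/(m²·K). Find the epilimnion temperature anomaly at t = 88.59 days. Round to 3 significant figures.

Areal heat capacity C = ρ c_p D = 999.9 × 4177 × 16.61 = 6.94×10^7 J/(m²·K).
τ = C / λ = 6.94×10^7 / 9.990 = 6.94×10^6 s.
Equilibrium anomaly ΔT_eq = F / λ = 123.9 / 9.990 = 12.4 K.
t = 88.59 days = 7.65×10^6 s, so t/τ = 1.10.
ΔT(t) = ΔT_eq (1 − e^(−t/τ)) = 12.4 × (1 − e^−1.10) = 8.28 K.

8.28 K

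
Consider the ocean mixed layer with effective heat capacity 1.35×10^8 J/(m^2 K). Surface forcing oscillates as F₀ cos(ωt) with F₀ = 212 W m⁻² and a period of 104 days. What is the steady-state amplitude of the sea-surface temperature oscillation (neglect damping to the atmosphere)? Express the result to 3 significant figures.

2.25 K

Areal heat capacity C = 1.35×10^8 J/(m^2 K) (given).
Angular frequency ω = 2π / T = 2π / 8.99×10^6 s = 6.99×10^-7 s⁻¹.
Cω = 1.35×10^8 × 6.99×10^-7 = 94.4 W/(m²·K).
Amplitude A = F₀ / (Cω) = 212 / 94.4 = 2.25 K.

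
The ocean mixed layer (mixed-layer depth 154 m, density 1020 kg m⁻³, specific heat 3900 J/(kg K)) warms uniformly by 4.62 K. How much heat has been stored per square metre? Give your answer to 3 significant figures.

Areal heat capacity C = ρ c_p D = 1020 × 3900 × 154 = 6.13×10^8 J m⁻² K⁻¹.
ΔQ = C ΔT = 6.13×10^8 × 4.62 = 2.83×10^9 J/m².

2.83×10^9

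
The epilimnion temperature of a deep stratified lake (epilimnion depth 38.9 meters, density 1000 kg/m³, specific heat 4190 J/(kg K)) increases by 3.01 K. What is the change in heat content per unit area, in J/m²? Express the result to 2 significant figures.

Areal heat capacity C = ρ c_p D = 1000 × 4190 × 38.9 = 1.63×10^8 J m⁻² K⁻¹.
ΔQ = C ΔT = 1.63×10^8 × 3.01 = 4.91×10^8 J/m².

4.9×10^8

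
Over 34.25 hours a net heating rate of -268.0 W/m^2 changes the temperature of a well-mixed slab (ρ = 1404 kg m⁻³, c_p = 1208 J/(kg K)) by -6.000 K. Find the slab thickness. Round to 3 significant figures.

3.25 m

Heat input Q = F Δt = -268.0 × 1.23×10^5 s = -3.30×10^7 J/m².
Required areal heat capacity C = Q / ΔT = 5.51×10^6 J/(m²·K).
Depth D = C / (ρ c_p) = 5.51×10^6 / (1404 × 1208) = 3.25 m.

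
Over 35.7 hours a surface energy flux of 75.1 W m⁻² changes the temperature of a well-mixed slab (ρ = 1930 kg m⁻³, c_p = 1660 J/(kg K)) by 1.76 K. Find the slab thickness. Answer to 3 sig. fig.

1.71 m

Heat input Q = F Δt = 75.1 × 1.29×10^5 s = 9.65×10^6 J/m².
Required areal heat capacity C = Q / ΔT = 5.48×10^6 J/(m²·K).
Depth D = C / (ρ c_p) = 5.48×10^6 / (1930 × 1660) = 1.71 m.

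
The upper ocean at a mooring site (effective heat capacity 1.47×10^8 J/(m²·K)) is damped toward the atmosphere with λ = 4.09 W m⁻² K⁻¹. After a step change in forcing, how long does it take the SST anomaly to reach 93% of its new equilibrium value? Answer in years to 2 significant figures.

3.0 years

Areal heat capacity C = 1.47×10^8 J/(m²·K) (given).
τ = C / λ = 1.47×10^8 / 4.09 = 3.59×10^7 s.
Fraction reached: 1 − e^(−t/τ) = 0.93 ⇒ t = −τ ln(1 − 0.93) = τ × 2.66.
t = 9.56×10^7 s = 3.03 years.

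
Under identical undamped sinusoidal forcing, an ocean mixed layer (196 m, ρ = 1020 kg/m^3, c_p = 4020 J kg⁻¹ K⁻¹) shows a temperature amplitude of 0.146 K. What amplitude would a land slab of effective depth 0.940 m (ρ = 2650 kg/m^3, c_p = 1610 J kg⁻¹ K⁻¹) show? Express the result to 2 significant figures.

C_ocean = 8.04×10^8 J/(m²·K); C_land = 4.01×10^6 J/(m²·K).
A ∝ 1/C ⇒ A_land = A_ocean × C_ocean/C_land = 0.146 × 200 = 29.3 K.

29 K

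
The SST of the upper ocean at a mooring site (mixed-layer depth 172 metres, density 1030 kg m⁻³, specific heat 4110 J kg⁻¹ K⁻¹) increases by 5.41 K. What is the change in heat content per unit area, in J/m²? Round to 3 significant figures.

3.94×10^9

Areal heat capacity C = ρ c_p D = 1030 × 4110 × 172 = 7.28×10^8 J/(m^2 K).
ΔQ = C ΔT = 7.28×10^8 × 5.41 = 3.94×10^9 J/m².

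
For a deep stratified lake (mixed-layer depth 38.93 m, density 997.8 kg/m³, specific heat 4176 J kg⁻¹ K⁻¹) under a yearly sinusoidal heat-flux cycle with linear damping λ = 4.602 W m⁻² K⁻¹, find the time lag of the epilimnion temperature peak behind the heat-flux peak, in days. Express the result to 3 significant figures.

83.0 days

Areal heat capacity C = ρ c_p D = 997.8 × 4176 × 38.93 = 1.62×10^8 J/(m²·K).
ω = 2π / 3.15×10^7 s = 1.99×10^-7 s⁻¹.
Phase lag φ = arctan(Cω/λ) = arctan(32.3/4.602) = 1.43 rad.
Time lag = φ / ω = 1.43 / 1.99×10^-7 = 7.17×10^6 s = 83.0 days.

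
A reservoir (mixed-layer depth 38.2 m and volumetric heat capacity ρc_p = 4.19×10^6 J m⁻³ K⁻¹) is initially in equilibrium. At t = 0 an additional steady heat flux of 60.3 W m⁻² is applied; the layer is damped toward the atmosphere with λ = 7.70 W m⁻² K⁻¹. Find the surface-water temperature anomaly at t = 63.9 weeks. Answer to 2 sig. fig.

Areal heat capacity C = ρc_p × D = 4.19×10^6 × 38.2 = 1.60×10^8 J m⁻² K⁻¹.
τ = C / λ = 1.60×10^8 / 7.70 = 2.08×10^7 s.
Equilibrium anomaly ΔT_eq = F / λ = 60.3 / 7.70 = 7.83 K.
t = 63.9 weeks = 3.86×10^7 s, so t/τ = 1.86.
ΔT(t) = ΔT_eq (1 − e^(−t/τ)) = 7.83 × (1 − e^−1.86) = 6.61 K.

6.6 K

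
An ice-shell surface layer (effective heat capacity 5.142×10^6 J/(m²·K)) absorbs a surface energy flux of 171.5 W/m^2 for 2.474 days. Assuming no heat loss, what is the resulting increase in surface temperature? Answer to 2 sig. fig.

Areal heat capacity C = 5.142×10^6 J/(m²·K) (given).
Net heat input Q = F Δt = 171.5 × (2.474 days × 86400 s/day) = 3.67×10^7 J/m².
ΔT = Q / C = 3.67×10^7 / 5.14×10^6 = 7.13 K.

7.1 K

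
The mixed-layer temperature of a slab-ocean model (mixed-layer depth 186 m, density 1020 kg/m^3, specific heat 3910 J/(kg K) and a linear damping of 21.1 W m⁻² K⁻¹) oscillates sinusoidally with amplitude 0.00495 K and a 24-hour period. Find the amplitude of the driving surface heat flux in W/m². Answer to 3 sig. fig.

267

Areal heat capacity C = ρ c_p D = 1020 × 3910 × 186 = 7.42×10^8 J/(m²·K).
ω = 2π / 86400 s = 7.27×10^-5 s⁻¹.
√((Cω)² + λ²) = √((53900)² + 21.1²) = 53900 W/(m²·K).
F₀ = A × √((Cω)²+λ²) = 0.00495 × 53900 = 267 W/m².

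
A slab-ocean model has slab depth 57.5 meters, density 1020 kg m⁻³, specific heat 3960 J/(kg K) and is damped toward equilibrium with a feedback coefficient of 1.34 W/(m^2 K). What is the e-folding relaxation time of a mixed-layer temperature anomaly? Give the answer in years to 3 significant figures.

5.49 years

Areal heat capacity C = ρ c_p D = 1020 × 3960 × 57.5 = 2.32×10^8 J m⁻² K⁻¹.
Relaxation time τ = C / λ = 2.32×10^8 / 1.34 = 1.73×10^8 s.
In years: 1.73×10^8 s / (3.156×10^7 s/year) = 5.49 years.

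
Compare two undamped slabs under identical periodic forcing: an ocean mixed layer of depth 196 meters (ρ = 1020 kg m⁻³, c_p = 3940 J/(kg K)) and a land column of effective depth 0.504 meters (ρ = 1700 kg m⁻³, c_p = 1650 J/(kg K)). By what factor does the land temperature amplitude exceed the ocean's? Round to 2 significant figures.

C_ocean = 1020 × 3940 × 196 = 7.88×10^8 J/(m²·K).
C_land = 1700 × 1650 × 0.504 = 1.41×10^6 J/(m²·K).
Undamped amplitude ∝ 1/C, so A_land/A_ocean = C_ocean/C_land = 557.

560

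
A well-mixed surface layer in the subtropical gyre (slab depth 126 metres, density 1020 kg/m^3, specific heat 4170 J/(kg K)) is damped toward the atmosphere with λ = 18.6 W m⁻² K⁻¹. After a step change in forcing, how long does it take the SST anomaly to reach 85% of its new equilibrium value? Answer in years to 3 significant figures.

1.73 years

Areal heat capacity C = ρ c_p D = 1020 × 4170 × 126 = 5.36×10^8 J/(m^2 K).
τ = C / λ = 5.36×10^8 / 18.6 = 2.88×10^7 s.
Fraction reached: 1 − e^(−t/τ) = 0.85 ⇒ t = −τ ln(1 − 0.85) = τ × 1.90.
t = 5.47×10^7 s = 1.73 years.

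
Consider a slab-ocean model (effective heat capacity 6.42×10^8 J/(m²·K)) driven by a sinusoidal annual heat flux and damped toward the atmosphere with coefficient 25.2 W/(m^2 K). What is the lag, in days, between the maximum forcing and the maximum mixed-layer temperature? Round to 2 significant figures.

80 days

Areal heat capacity C = 6.42×10^8 J/(m²·K) (given).
ω = 2π / 3.15×10^7 s = 1.99×10^-7 s⁻¹.
Phase lag φ = arctan(Cω/λ) = arctan(128/25.2) = 1.38 rad.
Time lag = φ / ω = 1.38 / 1.99×10^-7 = 6.91×10^6 s = 79.9 days.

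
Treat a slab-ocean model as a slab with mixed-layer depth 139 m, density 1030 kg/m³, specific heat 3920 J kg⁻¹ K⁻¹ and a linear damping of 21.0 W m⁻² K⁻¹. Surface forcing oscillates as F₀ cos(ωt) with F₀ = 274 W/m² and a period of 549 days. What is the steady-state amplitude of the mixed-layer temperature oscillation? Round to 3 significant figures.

3.55 K

Areal heat capacity C = ρ c_p D = 1030 × 3920 × 139 = 5.61×10^8 J/(m²·K).
Angular frequency ω = 2π / T = 2π / 4.74×10^7 s = 1.32×10^-7 s⁻¹.
√((Cω)² + λ²) = √((74.3)² + 21.0²) = 77.3 W/(m²·K).
Amplitude A = F₀ / √((Cω)²+λ²) = 274 / 77.3 = 3.55 K.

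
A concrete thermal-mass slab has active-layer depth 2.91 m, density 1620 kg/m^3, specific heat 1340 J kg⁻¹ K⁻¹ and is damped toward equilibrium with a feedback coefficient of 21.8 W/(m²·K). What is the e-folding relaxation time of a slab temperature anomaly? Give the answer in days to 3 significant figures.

3.35 days

Areal heat capacity C = ρ c_p D = 1620 × 1340 × 2.91 = 6.32×10^6 J/(m^2 K).
Relaxation time τ = C / λ = 6.32×10^6 / 21.8 = 2.90×10^5 s.
In days: 2.90×10^5 s / (86400 s/day) = 3.35 days.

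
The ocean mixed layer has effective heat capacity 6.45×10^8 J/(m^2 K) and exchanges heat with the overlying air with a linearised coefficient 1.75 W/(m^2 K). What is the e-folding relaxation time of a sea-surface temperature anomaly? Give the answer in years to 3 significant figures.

Areal heat capacity C = 6.45×10^8 J/(m^2 K) (given).
Relaxation time τ = C / λ = 6.45×10^8 / 1.75 = 3.69×10^8 s.
In years: 3.69×10^8 s / (3.156×10^7 s/year) = 11.7 years.

11.7 years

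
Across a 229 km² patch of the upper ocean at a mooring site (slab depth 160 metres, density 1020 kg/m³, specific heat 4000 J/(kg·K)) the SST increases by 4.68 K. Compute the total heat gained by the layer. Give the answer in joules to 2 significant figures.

7.0×10^17 J

Areal heat capacity C = ρ c_p D = 1020 × 4000 × 160 = 6.53×10^8 J/(m^2 K).
Heat per unit area: q = C ΔT = 6.53×10^8 × 4.68 = 3.06×10^9 J/m².
Total heat: Q = q × A = 3.06×10^9 × (229 × 10⁶ m²) = 7.00×10^17 J.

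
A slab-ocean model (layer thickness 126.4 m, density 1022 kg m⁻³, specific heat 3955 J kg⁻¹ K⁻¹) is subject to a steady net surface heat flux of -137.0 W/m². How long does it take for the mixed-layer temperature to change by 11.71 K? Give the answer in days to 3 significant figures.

505 days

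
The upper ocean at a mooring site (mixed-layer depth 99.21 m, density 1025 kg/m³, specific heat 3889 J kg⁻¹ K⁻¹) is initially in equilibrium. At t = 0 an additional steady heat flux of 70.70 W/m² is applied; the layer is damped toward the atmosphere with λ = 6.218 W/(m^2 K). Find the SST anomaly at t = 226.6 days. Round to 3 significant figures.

3.01 K

Areal heat capacity C = ρ c_p D = 1025 × 3889 × 99.21 = 3.95×10^8 J/(m^2 K).
τ = C / λ = 3.95×10^8 / 6.218 = 6.36×10^7 s.
Equilibrium anomaly ΔT_eq = F / λ = 70.70 / 6.218 = 11.4 K.
t = 226.6 days = 1.96×10^7 s, so t/τ = 0.308.
ΔT(t) = ΔT_eq (1 − e^(−t/τ)) = 11.4 × (1 − e^−0.308) = 3.01 K.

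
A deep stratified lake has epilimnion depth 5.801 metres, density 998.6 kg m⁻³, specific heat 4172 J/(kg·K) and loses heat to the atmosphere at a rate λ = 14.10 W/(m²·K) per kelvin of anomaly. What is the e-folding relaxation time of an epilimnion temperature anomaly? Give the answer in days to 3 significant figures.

Areal heat capacity C = ρ c_p D = 998.6 × 4172 × 5.801 = 2.42×10^7 J/(m²·K).
Relaxation time τ = C / λ = 2.42×10^7 / 14.10 = 1.71×10^6 s.
In days: 1.71×10^6 s / (86400 s/day) = 19.8 days.

19.8 days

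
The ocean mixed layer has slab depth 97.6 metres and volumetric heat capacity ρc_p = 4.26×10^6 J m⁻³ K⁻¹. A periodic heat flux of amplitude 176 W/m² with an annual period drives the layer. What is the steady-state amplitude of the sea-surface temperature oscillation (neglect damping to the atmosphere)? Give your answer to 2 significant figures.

Areal heat capacity C = ρc_p × D = 4.26×10^6 × 97.6 = 4.16×10^8 J/(m²·K).
Angular frequency ω = 2π / T = 2π / 3.15×10^7 s = 1.99×10^-7 s⁻¹.
Cω = 4.16×10^8 × 1.99×10^-7 = 82.8 W/(m²·K).
Amplitude A = F₀ / (Cω) = 176 / 82.8 = 2.12 K.

2.1 K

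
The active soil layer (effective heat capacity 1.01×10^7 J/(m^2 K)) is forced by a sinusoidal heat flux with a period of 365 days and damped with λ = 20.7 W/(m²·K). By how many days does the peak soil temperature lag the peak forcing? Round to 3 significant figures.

Areal heat capacity C = 1.01×10^7 J/(m^2 K) (given).
ω = 2π / 3.15×10^7 s = 1.99×10^-7 s⁻¹.
Phase lag φ = arctan(Cω/λ) = arctan(2.01/20.7) = 0.0969 rad.
Time lag = φ / ω = 0.0969 / 1.99×10^-7 = 4.86×10^5 s = 5.63 days.

5.63 days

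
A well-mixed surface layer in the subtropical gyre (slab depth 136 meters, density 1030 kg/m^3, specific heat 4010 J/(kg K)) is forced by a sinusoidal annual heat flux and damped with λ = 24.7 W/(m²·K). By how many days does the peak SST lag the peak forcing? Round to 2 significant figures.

79 days

Areal heat capacity C = ρ c_p D = 1030 × 4010 × 136 = 5.62×10^8 J/(m^2 K).
ω = 2π / 3.15×10^7 s = 1.99×10^-7 s⁻¹.
Phase lag φ = arctan(Cω/λ) = arctan(112/24.7) = 1.35 rad.
Time lag = φ / ω = 1.35 / 1.99×10^-7 = 6.79×10^6 s = 78.6 days.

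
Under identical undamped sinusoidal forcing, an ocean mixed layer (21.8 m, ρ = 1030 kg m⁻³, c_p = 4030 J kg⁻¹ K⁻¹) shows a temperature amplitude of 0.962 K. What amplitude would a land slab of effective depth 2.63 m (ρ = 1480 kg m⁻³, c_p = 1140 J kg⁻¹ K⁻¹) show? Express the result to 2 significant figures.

C_ocean = 9.05×10^7 J/(m²·K); C_land = 4.44×10^6 J/(m²·K).
A ∝ 1/C ⇒ A_land = A_ocean × C_ocean/C_land = 0.962 × 20.4 = 19.6 K.

20 K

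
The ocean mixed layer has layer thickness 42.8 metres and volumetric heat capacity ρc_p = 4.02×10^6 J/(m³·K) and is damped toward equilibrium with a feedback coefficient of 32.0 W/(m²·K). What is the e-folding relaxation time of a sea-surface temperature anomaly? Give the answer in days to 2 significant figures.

Areal heat capacity C = ρc_p × D = 4.02×10^6 × 42.8 = 1.72×10^8 J/(m^2 K).
Relaxation time τ = C / λ = 1.72×10^8 / 32.0 = 5.38×10^6 s.
In days: 5.38×10^6 s / (86400 s/day) = 62.2 days.

62 days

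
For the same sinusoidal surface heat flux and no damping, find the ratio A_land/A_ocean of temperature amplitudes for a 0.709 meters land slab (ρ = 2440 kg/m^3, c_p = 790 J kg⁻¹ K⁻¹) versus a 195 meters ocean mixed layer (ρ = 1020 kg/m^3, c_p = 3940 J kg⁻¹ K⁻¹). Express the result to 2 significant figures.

570

C_ocean = 1020 × 3940 × 195 = 7.84×10^8 J/(m²·K).
C_land = 2440 × 790 × 0.709 = 1.37×10^6 J/(m²·K).
Undamped amplitude ∝ 1/C, so A_land/A_ocean = C_ocean/C_land = 573.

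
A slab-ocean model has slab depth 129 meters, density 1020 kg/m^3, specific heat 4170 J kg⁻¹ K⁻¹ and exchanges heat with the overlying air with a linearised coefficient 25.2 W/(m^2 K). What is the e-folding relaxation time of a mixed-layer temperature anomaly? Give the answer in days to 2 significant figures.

250 days

Areal heat capacity C = ρ c_p D = 1020 × 4170 × 129 = 5.49×10^8 J/(m^2 K).
Relaxation time τ = C / λ = 5.49×10^8 / 25.2 = 2.18×10^7 s.
In days: 2.18×10^7 s / (86400 s/day) = 252 days.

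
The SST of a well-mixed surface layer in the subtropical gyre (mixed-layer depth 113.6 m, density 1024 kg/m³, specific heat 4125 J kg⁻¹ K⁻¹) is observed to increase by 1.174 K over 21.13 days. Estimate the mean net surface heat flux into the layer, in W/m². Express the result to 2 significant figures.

Areal heat capacity C = ρ c_p D = 1024 × 4125 × 113.6 = 4.80×10^8 J/(m^2 K).
Required heat per unit area: Q = C ΔT = 4.80×10^8 × 1.174 = 5.63×10^8 J/m².
Flux F = Q / Δt = 5.63×10^8 / 1.83×10^6 s = 309 W/m².

310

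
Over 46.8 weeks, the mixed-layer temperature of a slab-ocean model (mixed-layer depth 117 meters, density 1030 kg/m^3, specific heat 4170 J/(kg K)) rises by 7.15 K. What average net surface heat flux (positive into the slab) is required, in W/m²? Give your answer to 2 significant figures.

Areal heat capacity C = ρ c_p D = 1030 × 4170 × 117 = 5.03×10^8 J/(m²·K).
Required heat per unit area: Q = C ΔT = 5.03×10^8 × 7.15 = 3.59×10^9 J/m².
Flux F = Q / Δt = 3.59×10^9 / 2.83×10^7 s = 127 W/m².

130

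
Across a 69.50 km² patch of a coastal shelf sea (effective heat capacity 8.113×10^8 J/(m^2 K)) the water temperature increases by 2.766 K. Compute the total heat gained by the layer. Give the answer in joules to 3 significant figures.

Areal heat capacity C = 8.113×10^8 J/(m^2 K) (given).
Heat per unit area: q = C ΔT = 8.11×10^8 × 2.766 = 2.24×10^9 J/m².
Total heat: Q = q × A = 2.24×10^9 × (69.50 × 10⁶ m²) = 1.56×10^17 J.

1.56×10^17 J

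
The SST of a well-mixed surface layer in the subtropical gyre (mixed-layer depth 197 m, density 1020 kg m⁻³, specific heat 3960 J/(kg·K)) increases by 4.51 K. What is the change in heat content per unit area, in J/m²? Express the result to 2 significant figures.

3.6×10^9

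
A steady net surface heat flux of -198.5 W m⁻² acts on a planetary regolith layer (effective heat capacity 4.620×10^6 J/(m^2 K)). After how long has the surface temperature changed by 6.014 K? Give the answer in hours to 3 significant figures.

Areal heat capacity C = 4.620×10^6 J/(m^2 K) (given).
Time required: Δt = C ΔT / F = 4.62×10^6 × -6.014 / -198.5 = 1.40×10^5 s.
In hours: 1.40×10^5 s / (3600 s/hour) = 38.9 hours.

38.9 hours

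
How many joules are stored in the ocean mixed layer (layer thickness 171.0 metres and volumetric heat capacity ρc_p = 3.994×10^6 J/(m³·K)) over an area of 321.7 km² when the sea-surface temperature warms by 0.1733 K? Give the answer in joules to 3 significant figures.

3.81×10^16 J

Areal heat capacity C = ρc_p × D = 3.994×10^6 × 171.0 = 6.83×10^8 J m⁻² K⁻¹.
Heat per unit area: q = C ΔT = 6.83×10^8 × 0.1733 = 1.18×10^8 J/m².
Total heat: Q = q × A = 1.18×10^8 × (321.7 × 10⁶ m²) = 3.81×10^16 J.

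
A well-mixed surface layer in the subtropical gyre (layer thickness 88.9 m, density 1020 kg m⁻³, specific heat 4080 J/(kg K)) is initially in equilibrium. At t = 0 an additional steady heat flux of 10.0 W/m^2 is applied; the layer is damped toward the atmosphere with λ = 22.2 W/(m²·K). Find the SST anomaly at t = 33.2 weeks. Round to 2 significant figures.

Areal heat capacity C = ρ c_p D = 1020 × 4080 × 88.9 = 3.70×10^8 J/(m²·K).
τ = C / λ = 3.70×10^8 / 22.2 = 1.67×10^7 s.
Equilibrium anomaly ΔT_eq = F / λ = 10.0 / 22.2 = 0.450 K.
t = 33.2 weeks = 2.01×10^7 s, so t/τ = 1.20.
ΔT(t) = ΔT_eq (1 − e^(−t/τ)) = 0.450 × (1 − e^−1.20) = 0.315 K.

0.32 K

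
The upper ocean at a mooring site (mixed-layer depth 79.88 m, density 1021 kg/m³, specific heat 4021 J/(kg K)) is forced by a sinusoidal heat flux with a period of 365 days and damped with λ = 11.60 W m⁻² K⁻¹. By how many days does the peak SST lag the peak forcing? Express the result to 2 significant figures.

81 days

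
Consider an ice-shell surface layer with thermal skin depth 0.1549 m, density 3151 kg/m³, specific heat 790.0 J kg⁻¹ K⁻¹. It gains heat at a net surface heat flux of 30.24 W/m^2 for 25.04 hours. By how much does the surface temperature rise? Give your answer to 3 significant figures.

7.07 K

Areal heat capacity C = ρ c_p D = 3151 × 790.0 × 0.1549 = 3.86×10^5 J/(m²·K).
Net heat input Q = F Δt = 30.24 × (25.04 hours × 3600 s/hour) = 2.73×10^6 J/m².
ΔT = Q / C = 2.73×10^6 / 3.86×10^5 = 7.07 K.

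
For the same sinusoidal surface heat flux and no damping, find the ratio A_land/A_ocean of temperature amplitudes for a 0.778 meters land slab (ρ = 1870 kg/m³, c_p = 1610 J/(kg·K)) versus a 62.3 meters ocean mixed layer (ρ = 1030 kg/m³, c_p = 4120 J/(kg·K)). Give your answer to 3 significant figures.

C_ocean = 1030 × 4120 × 62.3 = 2.64×10^8 J/(m²·K).
C_land = 1870 × 1610 × 0.778 = 2.34×10^6 J/(m²·K).
Undamped amplitude ∝ 1/C, so A_land/A_ocean = C_ocean/C_land = 113.

113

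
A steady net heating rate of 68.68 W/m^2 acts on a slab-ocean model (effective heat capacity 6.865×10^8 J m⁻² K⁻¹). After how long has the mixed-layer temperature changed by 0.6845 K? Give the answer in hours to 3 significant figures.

Areal heat capacity C = 6.865×10^8 J m⁻² K⁻¹ (given).
Time required: Δt = C ΔT / F = 6.86×10^8 × 0.6845 / 68.68 = 6.84×10^6 s.
In hours: 6.84×10^6 s / (3600 s/hour) = 1900 hours.

1900 hours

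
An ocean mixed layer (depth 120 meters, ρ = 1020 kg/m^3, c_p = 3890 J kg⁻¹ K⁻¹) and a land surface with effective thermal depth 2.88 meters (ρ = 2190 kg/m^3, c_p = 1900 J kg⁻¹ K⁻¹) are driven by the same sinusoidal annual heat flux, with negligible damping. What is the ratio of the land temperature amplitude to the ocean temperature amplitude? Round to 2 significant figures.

C_ocean = 1020 × 3890 × 120 = 4.76×10^8 J/(m²·K).
C_land = 2190 × 1900 × 2.88 = 1.20×10^7 J/(m²·K).
Undamped amplitude ∝ 1/C, so A_land/A_ocean = C_ocean/C_land = 39.7.

40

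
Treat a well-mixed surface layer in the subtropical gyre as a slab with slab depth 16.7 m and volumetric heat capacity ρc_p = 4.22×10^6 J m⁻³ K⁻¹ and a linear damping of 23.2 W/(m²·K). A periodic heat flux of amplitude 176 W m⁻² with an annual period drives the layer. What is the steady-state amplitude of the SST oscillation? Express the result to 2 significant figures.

6.5 K

Areal heat capacity C = ρc_p × D = 4.22×10^6 × 16.7 = 7.05×10^7 J/(m²·K).
Angular frequency ω = 2π / T = 2π / 3.15×10^7 s = 1.99×10^-7 s⁻¹.
√((Cω)² + λ²) = √((14.0)² + 23.2²) = 27.1 W/(m²·K).
Amplitude A = F₀ / √((Cω)²+λ²) = 176 / 27.1 = 6.49 K.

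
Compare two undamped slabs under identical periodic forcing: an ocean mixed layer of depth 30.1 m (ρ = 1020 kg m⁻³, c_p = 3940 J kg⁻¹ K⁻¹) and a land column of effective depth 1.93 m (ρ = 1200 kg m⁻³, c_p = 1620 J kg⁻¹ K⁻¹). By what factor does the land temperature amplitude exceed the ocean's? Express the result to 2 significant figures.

32

C_ocean = 1020 × 3940 × 30.1 = 1.21×10^8 J/(m²·K).
C_land = 1200 × 1620 × 1.93 = 3.75×10^6 J/(m²·K).
Undamped amplitude ∝ 1/C, so A_land/A_ocean = C_ocean/C_land = 32.2.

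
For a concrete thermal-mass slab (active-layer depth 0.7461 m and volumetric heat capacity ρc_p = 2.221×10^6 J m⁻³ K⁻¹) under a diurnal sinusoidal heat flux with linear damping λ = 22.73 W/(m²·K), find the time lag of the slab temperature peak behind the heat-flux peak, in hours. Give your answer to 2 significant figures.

Areal heat capacity C = ρc_p × D = 2.221×10^6 × 0.7461 = 1.66×10^6 J/(m^2 K).
ω = 2π / 86400 s = 7.27×10^-5 s⁻¹.
Phase lag φ = arctan(Cω/λ) = arctan(121/22.73) = 1.38 rad.
Time lag = φ / ω = 1.38 / 7.27×10^-5 = 19000 s = 5.29 hours.

5.3 hours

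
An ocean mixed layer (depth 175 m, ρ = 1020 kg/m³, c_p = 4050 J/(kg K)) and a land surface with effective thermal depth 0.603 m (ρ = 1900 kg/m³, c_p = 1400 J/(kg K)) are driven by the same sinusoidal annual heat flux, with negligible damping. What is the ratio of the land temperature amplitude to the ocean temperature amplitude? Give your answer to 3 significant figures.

C_ocean = 1020 × 4050 × 175 = 7.23×10^8 J/(m²·K).
C_land = 1900 × 1400 × 0.603 = 1.60×10^6 J/(m²·K).
Undamped amplitude ∝ 1/C, so A_land/A_ocean = C_ocean/C_land = 451.

451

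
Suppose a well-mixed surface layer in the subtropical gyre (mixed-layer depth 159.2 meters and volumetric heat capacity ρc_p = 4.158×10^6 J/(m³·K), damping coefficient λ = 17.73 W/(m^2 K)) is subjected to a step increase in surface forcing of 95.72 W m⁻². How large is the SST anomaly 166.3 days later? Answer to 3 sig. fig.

1.72 K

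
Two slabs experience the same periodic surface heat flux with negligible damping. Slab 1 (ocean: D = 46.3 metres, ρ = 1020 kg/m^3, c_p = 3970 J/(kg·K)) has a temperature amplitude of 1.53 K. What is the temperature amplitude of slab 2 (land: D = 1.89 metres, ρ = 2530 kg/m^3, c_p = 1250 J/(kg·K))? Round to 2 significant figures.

C_ocean = 1.87×10^8 J/(m²·K); C_land = 5.98×10^6 J/(m²·K).
A ∝ 1/C ⇒ A_land = A_ocean × C_ocean/C_land = 1.53 × 31.4 = 48.0 K.

48 K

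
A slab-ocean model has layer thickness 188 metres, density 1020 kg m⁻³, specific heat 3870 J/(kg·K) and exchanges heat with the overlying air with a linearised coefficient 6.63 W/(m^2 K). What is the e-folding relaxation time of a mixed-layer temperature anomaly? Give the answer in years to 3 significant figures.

3.55 years

Areal heat capacity C = ρ c_p D = 1020 × 3870 × 188 = 7.42×10^8 J/(m^2 K).
Relaxation time τ = C / λ = 7.42×10^8 / 6.63 = 1.12×10^8 s.
In years: 1.12×10^8 s / (3.156×10^7 s/year) = 3.55 years.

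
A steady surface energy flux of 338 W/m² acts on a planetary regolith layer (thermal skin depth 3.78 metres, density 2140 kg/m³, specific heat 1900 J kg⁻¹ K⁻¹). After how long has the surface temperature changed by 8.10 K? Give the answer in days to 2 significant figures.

Areal heat capacity C = ρ c_p D = 2140 × 1900 × 3.78 = 1.54×10^7 J/(m^2 K).
Time required: Δt = C ΔT / F = 1.54×10^7 × 8.10 / 338 = 3.68×10^5 s.
In days: 3.68×10^5 s / (86400 s/day) = 4.26 days.

4.3 days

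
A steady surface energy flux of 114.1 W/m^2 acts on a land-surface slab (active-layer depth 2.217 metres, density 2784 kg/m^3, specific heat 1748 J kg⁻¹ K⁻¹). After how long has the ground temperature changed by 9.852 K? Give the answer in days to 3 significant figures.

Areal heat capacity C = ρ c_p D = 2784 × 1748 × 2.217 = 1.08×10^7 J m⁻² K⁻¹.
Time required: Δt = C ΔT / F = 1.08×10^7 × 9.852 / 114.1 = 9.32×10^5 s.
In days: 9.32×10^5 s / (86400 s/day) = 10.8 days.

10.8 days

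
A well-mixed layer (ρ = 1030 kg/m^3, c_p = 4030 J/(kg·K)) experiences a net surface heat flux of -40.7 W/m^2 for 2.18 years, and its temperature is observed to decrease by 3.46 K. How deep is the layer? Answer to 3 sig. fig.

Heat input Q = F Δt = -40.7 × 6.88×10^7 s = -2.80×10^9 J/m².
Required areal heat capacity C = Q / ΔT = 8.09×10^8 J/(m²·K).
Depth D = C / (ρ c_p) = 8.09×10^8 / (1030 × 4030) = 195 m.

195 m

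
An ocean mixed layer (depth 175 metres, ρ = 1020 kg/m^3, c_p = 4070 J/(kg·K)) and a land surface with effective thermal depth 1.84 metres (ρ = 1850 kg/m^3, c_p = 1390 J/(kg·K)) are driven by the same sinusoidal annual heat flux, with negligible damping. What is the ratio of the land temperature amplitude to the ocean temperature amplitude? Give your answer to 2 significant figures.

150

C_ocean = 1020 × 4070 × 175 = 7.26×10^8 J/(m²·K).
C_land = 1850 × 1390 × 1.84 = 4.73×10^6 J/(m²·K).
Undamped amplitude ∝ 1/C, so A_land/A_ocean = C_ocean/C_land = 154.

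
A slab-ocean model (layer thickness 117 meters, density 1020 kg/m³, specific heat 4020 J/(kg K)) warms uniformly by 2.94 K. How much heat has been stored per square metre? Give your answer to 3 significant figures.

1.41×10^9

Areal heat capacity C = ρ c_p D = 1020 × 4020 × 117 = 4.80×10^8 J m⁻² K⁻¹.
ΔQ = C ΔT = 4.80×10^8 × 2.94 = 1.41×10^9 J/m².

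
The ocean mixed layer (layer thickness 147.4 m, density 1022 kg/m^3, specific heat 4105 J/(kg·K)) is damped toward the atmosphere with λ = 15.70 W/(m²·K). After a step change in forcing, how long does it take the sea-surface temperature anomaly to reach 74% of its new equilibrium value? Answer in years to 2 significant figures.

1.7 years

Areal heat capacity C = ρ c_p D = 1022 × 4105 × 147.4 = 6.18×10^8 J/(m²·K).
τ = C / λ = 6.18×10^8 / 15.70 = 3.94×10^7 s.
Fraction reached: 1 − e^(−t/τ) = 0.74 ⇒ t = −τ ln(1 − 0.74) = τ × 1.35.
t = 5.31×10^7 s = 1.68 years.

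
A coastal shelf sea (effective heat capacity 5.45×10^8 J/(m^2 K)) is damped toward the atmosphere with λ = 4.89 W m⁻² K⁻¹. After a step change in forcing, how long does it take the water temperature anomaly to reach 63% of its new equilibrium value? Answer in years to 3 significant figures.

Areal heat capacity C = 5.45×10^8 J/(m^2 K) (given).
τ = C / λ = 5.45×10^8 / 4.89 = 1.11×10^8 s.
Fraction reached: 1 − e^(−t/τ) = 0.63 ⇒ t = −τ ln(1 − 0.63) = τ × 0.994.
t = 1.11×10^8 s = 3.51 years.

3.51 years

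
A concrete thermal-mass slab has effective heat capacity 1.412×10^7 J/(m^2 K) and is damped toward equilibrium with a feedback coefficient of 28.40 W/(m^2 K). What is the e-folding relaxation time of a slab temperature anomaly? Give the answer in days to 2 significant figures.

5.8 days

Areal heat capacity C = 1.412×10^7 J/(m^2 K) (given).
Relaxation time τ = C / λ = 1.41×10^7 / 28.40 = 4.97×10^5 s.
In days: 4.97×10^5 s / (86400 s/day) = 5.75 days.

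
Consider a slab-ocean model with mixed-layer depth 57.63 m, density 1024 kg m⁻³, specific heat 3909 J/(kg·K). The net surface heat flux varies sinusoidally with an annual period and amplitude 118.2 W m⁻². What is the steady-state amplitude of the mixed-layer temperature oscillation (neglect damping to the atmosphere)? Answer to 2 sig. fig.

Areal heat capacity C = ρ c_p D = 1024 × 3909 × 57.63 = 2.31×10^8 J m⁻² K⁻¹.
Angular frequency ω = 2π / T = 2π / 3.15×10^7 s = 1.99×10^-7 s⁻¹.
Cω = 2.31×10^8 × 1.99×10^-7 = 46.0 W/(m²·K).
Amplitude A = F₀ / (Cω) = 118.2 / 46.0 = 2.57 K.

2.6 K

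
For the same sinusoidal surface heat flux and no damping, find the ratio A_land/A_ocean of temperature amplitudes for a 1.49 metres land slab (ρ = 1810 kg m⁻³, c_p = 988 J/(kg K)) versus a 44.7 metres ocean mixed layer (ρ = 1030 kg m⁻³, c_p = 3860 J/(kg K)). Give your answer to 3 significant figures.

C_ocean = 1030 × 3860 × 44.7 = 1.78×10^8 J/(m²·K).
C_land = 1810 × 988 × 1.49 = 2.66×10^6 J/(m²·K).
Undamped amplitude ∝ 1/C, so A_land/A_ocean = C_ocean/C_land = 66.7.

66.7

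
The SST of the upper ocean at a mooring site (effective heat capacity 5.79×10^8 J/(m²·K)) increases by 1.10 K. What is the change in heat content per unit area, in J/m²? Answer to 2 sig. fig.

Areal heat capacity C = 5.79×10^8 J/(m²·K) (given).
ΔQ = C ΔT = 5.79×10^8 × 1.10 = 6.37×10^8 J/m².

6.4×10^8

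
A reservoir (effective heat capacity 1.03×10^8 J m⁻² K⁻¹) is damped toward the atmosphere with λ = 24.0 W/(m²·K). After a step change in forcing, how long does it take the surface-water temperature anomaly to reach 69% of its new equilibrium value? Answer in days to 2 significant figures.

58 days

Areal heat capacity C = 1.03×10^8 J m⁻² K⁻¹ (given).
τ = C / λ = 1.03×10^8 / 24.0 = 4.29×10^6 s.
Fraction reached: 1 − e^(−t/τ) = 0.69 ⇒ t = −τ ln(1 − 0.69) = τ × 1.17.
t = 5.03×10^6 s = 58.2 days.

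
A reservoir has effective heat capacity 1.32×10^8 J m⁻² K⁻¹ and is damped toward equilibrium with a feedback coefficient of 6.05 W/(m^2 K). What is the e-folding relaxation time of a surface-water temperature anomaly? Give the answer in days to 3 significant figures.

Areal heat capacity C = 1.32×10^8 J m⁻² K⁻¹ (given).
Relaxation time τ = C / λ = 1.32×10^8 / 6.05 = 2.18×10^7 s.
In days: 2.18×10^7 s / (86400 s/day) = 253 days.

253 days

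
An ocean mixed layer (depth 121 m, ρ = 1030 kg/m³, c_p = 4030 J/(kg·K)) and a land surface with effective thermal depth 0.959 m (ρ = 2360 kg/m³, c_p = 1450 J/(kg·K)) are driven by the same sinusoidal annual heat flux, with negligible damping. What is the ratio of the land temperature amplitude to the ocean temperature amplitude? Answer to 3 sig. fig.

153

C_ocean = 1030 × 4030 × 121 = 5.02×10^8 J/(m²·K).
C_land = 2360 × 1450 × 0.959 = 3.28×10^6 J/(m²·K).
Undamped amplitude ∝ 1/C, so A_land/A_ocean = C_ocean/C_land = 153.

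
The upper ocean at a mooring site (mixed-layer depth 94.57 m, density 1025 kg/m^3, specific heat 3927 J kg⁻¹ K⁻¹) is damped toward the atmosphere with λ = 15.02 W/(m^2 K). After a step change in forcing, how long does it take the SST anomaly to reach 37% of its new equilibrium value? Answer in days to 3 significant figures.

136 days

Areal heat capacity C = ρ c_p D = 1025 × 3927 × 94.57 = 3.81×10^8 J/(m²·K).
τ = C / λ = 3.81×10^8 / 15.02 = 2.53×10^7 s.
Fraction reached: 1 − e^(−t/τ) = 0.37 ⇒ t = −τ ln(1 − 0.37) = τ × 0.462.
t = 1.17×10^7 s = 136 days.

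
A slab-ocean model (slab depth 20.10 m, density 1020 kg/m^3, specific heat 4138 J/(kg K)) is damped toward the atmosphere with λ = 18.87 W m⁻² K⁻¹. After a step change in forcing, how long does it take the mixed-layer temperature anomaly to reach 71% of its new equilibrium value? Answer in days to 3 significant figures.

Areal heat capacity C = ρ c_p D = 1020 × 4138 × 20.10 = 8.48×10^7 J/(m^2 K).
τ = C / λ = 8.48×10^7 / 18.87 = 4.50×10^6 s.
Fraction reached: 1 − e^(−t/τ) = 0.71 ⇒ t = −τ ln(1 − 0.71) = τ × 1.24.
t = 5.57×10^6 s = 64.4 days.

64.4 days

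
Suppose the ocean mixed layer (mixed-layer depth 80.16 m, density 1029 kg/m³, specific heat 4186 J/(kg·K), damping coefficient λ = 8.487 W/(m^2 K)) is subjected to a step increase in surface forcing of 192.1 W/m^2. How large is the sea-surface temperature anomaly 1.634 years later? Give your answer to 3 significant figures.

Areal heat capacity C = ρ c_p D = 1029 × 4186 × 80.16 = 3.45×10^8 J m⁻² K⁻¹.
τ = C / λ = 3.45×10^8 / 8.487 = 4.07×10^7 s.
Equilibrium anomaly ΔT_eq = F / λ = 192.1 / 8.487 = 22.6 K.
t = 1.634 years = 5.16×10^7 s, so t/τ = 1.27.
ΔT(t) = ΔT_eq (1 − e^(−t/τ)) = 22.6 × (1 − e^−1.27) = 16.3 K.

16.3 K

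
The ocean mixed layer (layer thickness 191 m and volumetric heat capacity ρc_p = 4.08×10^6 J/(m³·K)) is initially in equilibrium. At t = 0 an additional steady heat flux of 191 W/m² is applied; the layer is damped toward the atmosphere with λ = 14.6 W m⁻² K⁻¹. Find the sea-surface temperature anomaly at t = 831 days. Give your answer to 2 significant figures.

Areal heat capacity C = ρc_p × D = 4.08×10^6 × 191 = 7.79×10^8 J/(m^2 K).
τ = C / λ = 7.79×10^8 / 14.6 = 5.34×10^7 s.
Equilibrium anomaly ΔT_eq = F / λ = 191 / 14.6 = 13.1 K.
t = 831 days = 7.18×10^7 s, so t/τ = 1.35.
ΔT(t) = ΔT_eq (1 − e^(−t/τ)) = 13.1 × (1 − e^−1.35) = 9.67 K.

9.7 K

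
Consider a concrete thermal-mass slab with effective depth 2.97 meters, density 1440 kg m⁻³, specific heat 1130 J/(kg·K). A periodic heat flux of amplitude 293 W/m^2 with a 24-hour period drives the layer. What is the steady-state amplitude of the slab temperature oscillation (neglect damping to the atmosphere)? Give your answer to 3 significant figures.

0.834 K

Areal heat capacity C = ρ c_p D = 1440 × 1130 × 2.97 = 4.83×10^6 J m⁻² K⁻¹.
Angular frequency ω = 2π / T = 2π / 86400 s = 7.27×10^-5 s⁻¹.
Cω = 4.83×10^6 × 7.27×10^-5 = 351 W/(m²·K).
Amplitude A = F₀ / (Cω) = 293 / 351 = 0.834 K.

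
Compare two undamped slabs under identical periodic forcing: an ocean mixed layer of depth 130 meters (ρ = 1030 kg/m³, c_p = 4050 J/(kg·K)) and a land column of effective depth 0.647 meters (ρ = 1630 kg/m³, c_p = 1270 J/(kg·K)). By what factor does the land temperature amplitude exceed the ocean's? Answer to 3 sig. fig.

C_ocean = 1030 × 4050 × 130 = 5.42×10^8 J/(m²·K).
C_land = 1630 × 1270 × 0.647 = 1.34×10^6 J/(m²·K).
Undamped amplitude ∝ 1/C, so A_land/A_ocean = C_ocean/C_land = 405.

405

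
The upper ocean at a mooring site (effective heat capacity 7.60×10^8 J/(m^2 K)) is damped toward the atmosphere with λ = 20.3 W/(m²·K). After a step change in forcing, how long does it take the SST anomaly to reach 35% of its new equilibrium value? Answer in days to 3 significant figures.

187 days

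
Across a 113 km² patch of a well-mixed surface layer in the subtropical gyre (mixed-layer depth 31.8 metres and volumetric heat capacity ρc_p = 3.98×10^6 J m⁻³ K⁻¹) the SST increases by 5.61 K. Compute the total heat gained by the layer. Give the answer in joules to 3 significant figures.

8.02×10^16 J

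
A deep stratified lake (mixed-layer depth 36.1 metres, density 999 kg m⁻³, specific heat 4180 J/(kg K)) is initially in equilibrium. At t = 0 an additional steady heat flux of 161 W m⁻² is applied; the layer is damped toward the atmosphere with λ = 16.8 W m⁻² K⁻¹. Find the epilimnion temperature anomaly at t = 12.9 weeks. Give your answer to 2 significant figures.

Areal heat capacity C = ρ c_p D = 999 × 4180 × 36.1 = 1.51×10^8 J m⁻² K⁻¹.
τ = C / λ = 1.51×10^8 / 16.8 = 8.97×10^6 s.
Equilibrium anomaly ΔT_eq = F / λ = 161 / 16.8 = 9.58 K.
t = 12.9 weeks = 7.80×10^6 s, so t/τ = 0.869.
ΔT(t) = ΔT_eq (1 − e^(−t/τ)) = 9.58 × (1 − e^−0.869) = 5.57 K.

5.6 K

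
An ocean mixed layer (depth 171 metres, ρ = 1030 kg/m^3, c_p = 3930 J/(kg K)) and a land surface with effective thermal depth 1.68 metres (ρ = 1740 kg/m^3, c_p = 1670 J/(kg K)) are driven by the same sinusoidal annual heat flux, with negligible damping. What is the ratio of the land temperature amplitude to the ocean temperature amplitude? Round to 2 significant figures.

140

C_ocean = 1030 × 3930 × 171 = 6.92×10^8 J/(m²·K).
C_land = 1740 × 1670 × 1.68 = 4.88×10^6 J/(m²·K).
Undamped amplitude ∝ 1/C, so A_land/A_ocean = C_ocean/C_land = 142.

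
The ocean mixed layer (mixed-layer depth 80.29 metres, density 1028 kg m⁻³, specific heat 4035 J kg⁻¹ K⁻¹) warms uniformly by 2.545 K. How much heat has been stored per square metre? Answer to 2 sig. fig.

Areal heat capacity C = ρ c_p D = 1028 × 4035 × 80.29 = 3.33×10^8 J m⁻² K⁻¹.
ΔQ = C ΔT = 3.33×10^8 × 2.545 = 8.48×10^8 J/m².

8.5×10^8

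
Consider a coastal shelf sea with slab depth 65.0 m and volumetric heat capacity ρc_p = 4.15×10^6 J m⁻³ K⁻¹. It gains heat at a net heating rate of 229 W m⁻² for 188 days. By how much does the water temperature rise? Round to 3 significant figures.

13.8 K

Areal heat capacity C = ρc_p × D = 4.15×10^6 × 65.0 = 2.70×10^8 J/(m^2 K).
Net heat input Q = F Δt = 229 × (188 days × 86400 s/day) = 3.72×10^9 J/m².
ΔT = Q / C = 3.72×10^9 / 2.70×10^8 = 13.8 K.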